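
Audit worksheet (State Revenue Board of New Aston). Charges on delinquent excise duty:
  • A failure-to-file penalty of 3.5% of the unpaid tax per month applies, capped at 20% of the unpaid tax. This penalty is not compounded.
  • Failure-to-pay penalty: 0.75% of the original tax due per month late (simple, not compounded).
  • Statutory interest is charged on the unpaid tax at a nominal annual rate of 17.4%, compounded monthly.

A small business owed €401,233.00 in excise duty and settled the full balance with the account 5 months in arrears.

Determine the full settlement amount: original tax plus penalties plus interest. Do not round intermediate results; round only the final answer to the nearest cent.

€516,440.32

Failure-to-file: 5 × 3.5% × €401,233.00 = €70,215.78… (under the 20% cap)
Failure-to-pay penalty = 0.75% × €401,233.00 × 5 mo = €15,046.24…
Interest (17.4%/yr ÷ 12 = 1.45%/month): €401,233.00 × ((1 + 0.0145)^5 − 1) = €29,945.3059…
Total = €401,233.00 + €85,262.0125 + €29,945.3059… = €516,440.32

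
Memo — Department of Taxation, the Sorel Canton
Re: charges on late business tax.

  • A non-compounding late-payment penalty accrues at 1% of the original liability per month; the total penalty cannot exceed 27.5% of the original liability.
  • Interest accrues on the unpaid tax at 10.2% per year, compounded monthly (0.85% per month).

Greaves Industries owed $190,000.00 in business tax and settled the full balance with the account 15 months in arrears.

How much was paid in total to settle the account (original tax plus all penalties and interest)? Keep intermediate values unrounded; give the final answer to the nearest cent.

$244,220.86

Penalty: 15 × 1% × $190,000.00 = $28,500.00 (below the 27.5% cap of $52,250.00)
Interest: $190,000.00 × ((1 + 0.0085)^15 − 1) = $190,000.00 × 0.1353729… = $25,720.8581…
Total = $190,000.00 + $28,500.0000 + $25,720.8581… = $244,220.86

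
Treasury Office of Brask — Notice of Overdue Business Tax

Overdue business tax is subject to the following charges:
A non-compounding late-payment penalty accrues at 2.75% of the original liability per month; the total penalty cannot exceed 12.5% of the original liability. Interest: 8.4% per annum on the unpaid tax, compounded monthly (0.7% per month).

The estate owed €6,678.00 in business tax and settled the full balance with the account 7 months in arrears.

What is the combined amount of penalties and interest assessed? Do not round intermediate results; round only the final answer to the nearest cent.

€1,168.92

Penalty (uncapped): 7 × 2.75% × €6,678.00 = €1,285.52…; cap = 12.5% × €6,678.00 = €834.75 → penalty = €834.75
Interest: €6,678.00 × ((1 + 0.007)^7 − 1) = €6,678.00 × 0.0500411… = €334.1744…
Penalties + interest = €834.7500 + €334.1744… = €1,168.92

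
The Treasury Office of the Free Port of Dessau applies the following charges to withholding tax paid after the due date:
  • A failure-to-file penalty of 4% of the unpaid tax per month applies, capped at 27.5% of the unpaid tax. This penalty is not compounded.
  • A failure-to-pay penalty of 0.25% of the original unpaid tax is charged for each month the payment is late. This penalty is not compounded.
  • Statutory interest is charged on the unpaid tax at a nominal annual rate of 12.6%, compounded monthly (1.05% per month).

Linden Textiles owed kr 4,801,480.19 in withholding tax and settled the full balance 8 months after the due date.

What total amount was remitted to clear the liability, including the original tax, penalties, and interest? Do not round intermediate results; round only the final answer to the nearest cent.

Failure-to-file: 8 × 4% × kr 4,801,480.19 = kr 1,536,473.66…, capped at 27.5% × kr 4,801,480.19 = kr 1,320,407.05…
Failure-to-pay penalty = 0.25% × kr 4,801,480.19 × 8 mo = kr 96,029.60…
Interest: kr 4,801,480.19 × ((1 + 0.0105)^8 − 1) = kr 4,801,480.19 × 0.0871527… = kr 418,461.8907…
Total = kr 4,801,480.19 + kr 1,416,436.6561… + kr 418,461.8907… = kr 6,636,378.74

kr 6,636,378.74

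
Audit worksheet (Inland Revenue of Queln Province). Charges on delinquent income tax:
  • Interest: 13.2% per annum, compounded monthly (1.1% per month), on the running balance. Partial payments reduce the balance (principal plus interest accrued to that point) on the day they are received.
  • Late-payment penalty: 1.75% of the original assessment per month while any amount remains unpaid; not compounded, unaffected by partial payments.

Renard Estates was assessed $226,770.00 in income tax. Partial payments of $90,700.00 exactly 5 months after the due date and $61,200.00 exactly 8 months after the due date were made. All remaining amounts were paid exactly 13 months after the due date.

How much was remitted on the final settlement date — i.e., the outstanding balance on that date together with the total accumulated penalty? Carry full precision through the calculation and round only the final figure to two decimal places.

$149,380.67

Balance at month 5: $226,770.0000 × (1 + 0.011)^5 = $239,519.7766…
After $90,700.00 payment: $239,519.7766… − $90,700.00 = $148,819.7766…
Balance at month 8: $148,819.7766… × (1 + 0.011)^3 = $153,785.0489…
After $61,200.00 payment: $153,785.0489… − $61,200.00 = $92,585.0489…
Balance at month 13: $92,585.0489… × (1 + 0.011)^5 = $97,790.4936…
Penalty: 13 × 1.75% × $226,770.00 = $51,590.18…
Final settlement = outstanding balance + penalty = $97,790.4936… + $51,590.18… = $149,380.67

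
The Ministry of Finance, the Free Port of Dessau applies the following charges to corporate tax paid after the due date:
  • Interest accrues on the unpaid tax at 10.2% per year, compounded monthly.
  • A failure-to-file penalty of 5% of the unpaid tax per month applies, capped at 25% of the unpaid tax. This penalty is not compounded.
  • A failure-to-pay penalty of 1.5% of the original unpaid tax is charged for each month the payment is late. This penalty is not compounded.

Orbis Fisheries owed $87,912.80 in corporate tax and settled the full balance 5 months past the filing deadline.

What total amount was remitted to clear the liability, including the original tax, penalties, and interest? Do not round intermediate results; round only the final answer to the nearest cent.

Failure-to-file: 5 × 5% × $87,912.80 = $21,978.20, capped at 25% × $87,912.80 = $21,978.20
Failure-to-pay penalty: 5 × 1.5% × $87,912.80 = $6,593.46
Interest (10.2%/yr ÷ 12 = 0.85%/month): $87,912.80 × ((1 + 0.0085)^5 − 1) = $3,800.3532…
Total = $87,912.80 + $28,571.6600 + $3,800.3532… = $120,284.81

$120,284.81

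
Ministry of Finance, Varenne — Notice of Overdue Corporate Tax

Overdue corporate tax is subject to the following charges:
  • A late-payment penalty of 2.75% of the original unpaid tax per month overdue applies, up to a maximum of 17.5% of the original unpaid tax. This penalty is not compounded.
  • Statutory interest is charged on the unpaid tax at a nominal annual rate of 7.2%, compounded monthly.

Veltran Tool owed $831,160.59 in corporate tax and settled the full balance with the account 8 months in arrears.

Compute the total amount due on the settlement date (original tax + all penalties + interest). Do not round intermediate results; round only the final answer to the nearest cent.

Penalty (uncapped): 8 × 2.75% × $831,160.59 = $182,855.33…; cap = 17.5% × $831,160.59 = $145,453.10… → penalty = $145,453.10…
Interest (7.2%/yr ÷ 12 = 0.6%/month): $831,160.59 × ((1 + 0.006)^8 − 1) = $40,743.6477…
Total = $831,160.59 + $145,453.1033… + $40,743.6477… = $1,017,357.34

$1,017,357.34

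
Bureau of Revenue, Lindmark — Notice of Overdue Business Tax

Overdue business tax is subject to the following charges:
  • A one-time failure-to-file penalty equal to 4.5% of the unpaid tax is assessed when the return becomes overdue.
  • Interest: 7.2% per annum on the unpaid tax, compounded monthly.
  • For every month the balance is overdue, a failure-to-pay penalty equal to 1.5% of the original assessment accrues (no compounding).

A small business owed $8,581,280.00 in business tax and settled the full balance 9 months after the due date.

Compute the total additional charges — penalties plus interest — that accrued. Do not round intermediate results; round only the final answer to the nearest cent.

$2,019,297.97

Failure-to-file penalty: 4.5% × $8,581,280.00 = $386,157.60
Failure-to-pay penalty = 1.5% × $8,581,280.00 × 9 mo = $1,158,472.80
Interest (7.2%/yr ÷ 12 = 0.6%/month): $8,581,280.00 × ((1 + 0.006)^9 − 1) = $474,667.5674…
Penalties + interest = $1,544,630.4000 + $474,667.5674… = $2,019,297.97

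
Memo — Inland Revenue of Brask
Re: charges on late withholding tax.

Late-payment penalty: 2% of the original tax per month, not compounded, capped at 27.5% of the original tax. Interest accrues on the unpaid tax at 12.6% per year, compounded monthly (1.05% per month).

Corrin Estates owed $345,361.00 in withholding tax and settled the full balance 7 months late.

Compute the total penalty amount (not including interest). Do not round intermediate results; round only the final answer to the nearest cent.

$48,350.54

Penalty: 7 × 2% × $345,361.00 = $48,350.54 (below the 27.5% cap of $94,974.28…)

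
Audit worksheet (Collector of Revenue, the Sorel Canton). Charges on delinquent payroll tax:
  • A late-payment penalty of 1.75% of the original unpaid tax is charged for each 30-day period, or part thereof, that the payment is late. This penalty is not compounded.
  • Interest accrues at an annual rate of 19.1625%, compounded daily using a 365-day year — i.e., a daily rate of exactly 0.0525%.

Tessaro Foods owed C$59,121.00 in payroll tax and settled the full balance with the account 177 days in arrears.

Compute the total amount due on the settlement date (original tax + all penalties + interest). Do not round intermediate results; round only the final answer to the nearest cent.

Penalty periods: ⌈177/30⌉ = 6; penalty = 6 × 1.75% × C$59,121.00 = C$6,207.71…
Interest: C$59,121.00 × ((1 + 0.000525)^177 − 1) = C$59,121.00 × 0.09735267… = C$5,755.5872…
Total = C$59,121.00 + C$6,207.7050 + C$5,755.5872… = C$71,084.29

C$71,084.29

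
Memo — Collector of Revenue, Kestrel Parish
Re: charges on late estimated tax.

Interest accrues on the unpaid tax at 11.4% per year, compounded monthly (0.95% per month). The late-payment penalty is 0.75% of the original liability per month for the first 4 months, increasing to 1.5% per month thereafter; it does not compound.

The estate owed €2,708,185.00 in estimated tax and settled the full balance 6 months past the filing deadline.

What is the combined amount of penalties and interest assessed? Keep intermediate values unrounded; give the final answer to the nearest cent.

€320,570.62

Penalty, months 1–4: 4 × 0.75% × €2,708,185.00 = €81,245.55
Penalty, months 5–6: 2 × 1.5% × €2,708,185.00 = €81,245.55
Interest: €2,708,185.00 × ((1 + 0.0095)^6 − 1) = €2,708,185.00 × 0.0583710… = €158,079.5212…
Penalties + interest = €162,491.1000 + €158,079.5212… = €320,570.62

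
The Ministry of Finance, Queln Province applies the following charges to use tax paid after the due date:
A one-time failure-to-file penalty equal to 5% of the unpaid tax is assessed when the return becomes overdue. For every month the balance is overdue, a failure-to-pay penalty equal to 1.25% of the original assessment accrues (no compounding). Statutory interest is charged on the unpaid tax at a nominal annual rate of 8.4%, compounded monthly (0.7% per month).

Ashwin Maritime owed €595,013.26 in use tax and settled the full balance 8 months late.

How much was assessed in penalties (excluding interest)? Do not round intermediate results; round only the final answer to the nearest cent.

€89,251.99

Failure-to-file penalty: 5% × €595,013.26 = €29,750.66…
Failure-to-pay penalty = 1.25% × €595,013.26 × 8 mo = €59,501.33…
Total penalty = €29,750.66… + €59,501.33… = €89,251.99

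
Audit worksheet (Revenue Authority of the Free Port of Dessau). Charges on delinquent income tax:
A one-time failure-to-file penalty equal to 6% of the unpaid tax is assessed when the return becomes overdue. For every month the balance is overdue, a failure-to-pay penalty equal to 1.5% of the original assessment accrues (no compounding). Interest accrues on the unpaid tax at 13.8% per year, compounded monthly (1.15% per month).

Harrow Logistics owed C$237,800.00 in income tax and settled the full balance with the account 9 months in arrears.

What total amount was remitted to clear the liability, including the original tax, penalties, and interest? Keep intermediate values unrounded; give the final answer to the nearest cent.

C$309,946.38

Failure-to-file penalty: 6% × C$237,800.00 = C$14,268.00
Failure-to-pay penalty = 1.5% × C$237,800.00 × 9 mo = C$32,103.00
Interest: C$237,800.00 × ((1 + 0.0115)^9 − 1) = C$237,800.00 × 0.1083910… = C$25,775.3757…
Total = C$237,800.00 + C$46,371.0000 + C$25,775.3757… = C$309,946.38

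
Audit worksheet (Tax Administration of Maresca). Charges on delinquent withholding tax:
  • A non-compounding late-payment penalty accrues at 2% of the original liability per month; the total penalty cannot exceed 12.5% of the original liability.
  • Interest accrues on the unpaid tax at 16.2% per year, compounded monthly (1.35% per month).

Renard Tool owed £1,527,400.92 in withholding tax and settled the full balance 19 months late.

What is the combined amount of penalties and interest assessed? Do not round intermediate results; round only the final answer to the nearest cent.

Penalty (uncapped): 19 × 2% × £1,527,400.92 = £580,412.35…; cap = 12.5% × £1,527,400.92 = £190,925.12… → penalty = £190,925.12…
Interest: £1,527,400.92 × ((1 + 0.0135)^19 − 1) = £1,527,400.92 × 0.2901830… = £443,225.7467…
Penalties + interest = £190,925.1150 + £443,225.7467… = £634,150.86

£634,150.86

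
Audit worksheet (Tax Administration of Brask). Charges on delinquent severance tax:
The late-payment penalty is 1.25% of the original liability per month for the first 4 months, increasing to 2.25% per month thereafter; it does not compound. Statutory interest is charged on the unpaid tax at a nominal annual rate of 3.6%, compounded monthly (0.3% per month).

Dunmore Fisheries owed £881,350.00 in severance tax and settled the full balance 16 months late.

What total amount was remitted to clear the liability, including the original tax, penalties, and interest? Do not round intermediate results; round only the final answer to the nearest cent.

£1,206,652.11

Penalty, months 1–4: 4 × 1.25% × £881,350.00 = £44,067.50
Penalty, months 5–16: 12 × 2.25% × £881,350.00 = £237,964.50
Interest: £881,350.00 × ((1 + 0.003)^16 − 1) = £881,350.00 × 0.0490953… = £43,270.1149…
Total = £881,350.00 + £282,032.0000 + £43,270.1149… = £1,206,652.11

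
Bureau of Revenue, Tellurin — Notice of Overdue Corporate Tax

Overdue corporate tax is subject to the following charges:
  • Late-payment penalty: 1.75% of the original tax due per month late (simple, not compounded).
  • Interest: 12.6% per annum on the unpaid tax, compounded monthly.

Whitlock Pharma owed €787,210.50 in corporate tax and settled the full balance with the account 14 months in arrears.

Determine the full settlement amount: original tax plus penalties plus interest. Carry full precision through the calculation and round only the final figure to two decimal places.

€1,104,036.40

Late-payment penalty = 1.75% × €787,210.50 × 14 mo = €192,866.57…
Interest (12.6%/yr ÷ 12 = 1.05%/month): €787,210.50 × ((1 + 0.0105)^14 − 1) = €123,959.3234…
Total = €787,210.50 + €192,866.5725 + €123,959.3234… = €1,104,036.40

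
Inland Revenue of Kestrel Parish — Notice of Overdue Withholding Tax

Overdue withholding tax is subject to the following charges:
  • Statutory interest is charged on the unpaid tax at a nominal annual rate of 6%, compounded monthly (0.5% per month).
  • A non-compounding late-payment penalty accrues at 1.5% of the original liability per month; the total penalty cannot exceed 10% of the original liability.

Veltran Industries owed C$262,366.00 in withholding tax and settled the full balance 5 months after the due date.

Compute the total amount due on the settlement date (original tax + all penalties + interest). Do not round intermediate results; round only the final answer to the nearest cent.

C$288,668.52

Penalty: 5 × 1.5% × C$262,366.00 = C$19,677.45 (below the 10% cap of C$26,236.60)
Interest: C$262,366.00 × ((1 + 0.005)^5 − 1) = C$262,366.00 × 0.0252513… = C$6,625.0703…
Total = C$262,366.00 + C$19,677.4500 + C$6,625.0703… = C$288,668.52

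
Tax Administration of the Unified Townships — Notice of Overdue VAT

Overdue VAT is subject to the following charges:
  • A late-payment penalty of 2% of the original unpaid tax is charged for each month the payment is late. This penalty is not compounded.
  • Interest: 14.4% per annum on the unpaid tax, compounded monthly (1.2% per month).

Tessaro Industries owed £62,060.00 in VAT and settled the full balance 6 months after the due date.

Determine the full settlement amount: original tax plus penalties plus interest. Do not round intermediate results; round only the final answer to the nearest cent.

£74,111.73

Late-payment penalty: 6 × 2% × £62,060.00 = £7,447.20
Interest: £62,060.00 × ((1 + 0.012)^6 − 1) = £62,060.00 × 0.0741949… = £4,604.5338…
Total = £62,060.00 + £7,447.2000 + £4,604.5338… = £74,111.73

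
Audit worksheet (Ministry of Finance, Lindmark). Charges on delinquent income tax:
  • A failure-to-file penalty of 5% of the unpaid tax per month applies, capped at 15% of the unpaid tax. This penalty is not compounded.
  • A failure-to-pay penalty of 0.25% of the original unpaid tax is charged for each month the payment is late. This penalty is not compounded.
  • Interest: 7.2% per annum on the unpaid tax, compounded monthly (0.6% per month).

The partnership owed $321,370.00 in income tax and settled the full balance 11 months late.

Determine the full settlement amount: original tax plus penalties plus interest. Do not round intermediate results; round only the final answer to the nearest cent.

Failure-to-file: 11 × 5% × $321,370.00 = $176,753.50, capped at 15% × $321,370.00 = $48,205.50
Failure-to-pay penalty: 11 × 0.25% × $321,370.00 = $8,837.68…
Interest: $321,370.00 × ((1 + 0.006)^11 − 1) = $321,370.00 × 0.0680161… = $21,858.3248…
Total = $321,370.00 + $57,043.1750 + $21,858.3248… = $400,271.50

$400,271.50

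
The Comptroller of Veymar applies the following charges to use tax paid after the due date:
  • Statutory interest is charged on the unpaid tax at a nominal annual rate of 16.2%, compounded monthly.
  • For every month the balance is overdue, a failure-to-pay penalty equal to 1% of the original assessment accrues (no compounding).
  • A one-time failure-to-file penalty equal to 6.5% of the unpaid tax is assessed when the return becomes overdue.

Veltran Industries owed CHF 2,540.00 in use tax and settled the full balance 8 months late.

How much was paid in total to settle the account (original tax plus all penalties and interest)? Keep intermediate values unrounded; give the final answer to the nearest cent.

CHF 3,195.94

Failure-to-file penalty: 6.5% × CHF 2,540.00 = CHF 165.10
Failure-to-pay penalty: 8 × 1% × CHF 2,540.00 = CHF 203.20
Interest (16.2%/yr ÷ 12 = 1.35%/month): CHF 2,540.00 × ((1 + 0.0135)^8 − 1) = CHF 287.6376…
Total = CHF 2,540.00 + CHF 368.3000 + CHF 287.6376… = CHF 3,195.94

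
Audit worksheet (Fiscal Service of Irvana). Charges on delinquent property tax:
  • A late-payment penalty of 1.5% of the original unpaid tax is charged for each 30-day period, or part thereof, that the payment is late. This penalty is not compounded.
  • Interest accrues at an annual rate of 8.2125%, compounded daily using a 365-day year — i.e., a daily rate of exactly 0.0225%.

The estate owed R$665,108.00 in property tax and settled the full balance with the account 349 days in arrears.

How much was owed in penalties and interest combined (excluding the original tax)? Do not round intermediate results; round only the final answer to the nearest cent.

R$174,046.02

Penalty periods: ⌈349/30⌉ = 12; penalty = 12 × 1.5% × R$665,108.00 = R$119,719.44
Interest: R$665,108.00 × ((1 + 0.000225)^349 − 1) = R$665,108.00 × 0.08168084… = R$54,326.5820…
Penalties + interest = R$119,719.4400 + R$54,326.5820… = R$174,046.02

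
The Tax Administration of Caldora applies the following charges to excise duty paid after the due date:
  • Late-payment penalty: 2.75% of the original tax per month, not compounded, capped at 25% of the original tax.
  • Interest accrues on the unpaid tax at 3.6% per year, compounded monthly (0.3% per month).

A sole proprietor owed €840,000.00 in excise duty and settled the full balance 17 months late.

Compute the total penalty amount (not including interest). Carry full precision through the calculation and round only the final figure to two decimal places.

Penalty (uncapped): 17 × 2.75% × €840,000.00 = €392,700.00; cap = 25% × €840,000.00 = €210,000.00 → penalty = €210,000.00

€210,000.00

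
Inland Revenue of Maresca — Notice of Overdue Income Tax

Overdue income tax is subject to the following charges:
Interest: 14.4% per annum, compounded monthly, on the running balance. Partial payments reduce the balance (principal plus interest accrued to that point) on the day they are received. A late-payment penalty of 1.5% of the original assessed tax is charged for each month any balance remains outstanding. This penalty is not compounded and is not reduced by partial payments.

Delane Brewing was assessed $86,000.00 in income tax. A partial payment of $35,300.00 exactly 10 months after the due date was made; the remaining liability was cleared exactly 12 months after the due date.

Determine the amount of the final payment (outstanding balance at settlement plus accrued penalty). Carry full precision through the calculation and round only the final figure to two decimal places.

$78,562.65

Monthly rate = 14.4% ÷ 12 = 1.2%
Balance at month 10: $86,000.0000 × (1 + 0.012)^10 = $96,895.4929…
After $35,300.00 payment: $96,895.4929… − $35,300.00 = $61,595.4929…
Balance at month 12: $61,595.4929… × (1 + 0.012)^2 = $63,082.6545…
Penalty: 12 × 1.5% × $86,000.00 = $15,480.00
Final settlement = outstanding balance + penalty = $63,082.6545… + $15,480.00 = $78,562.65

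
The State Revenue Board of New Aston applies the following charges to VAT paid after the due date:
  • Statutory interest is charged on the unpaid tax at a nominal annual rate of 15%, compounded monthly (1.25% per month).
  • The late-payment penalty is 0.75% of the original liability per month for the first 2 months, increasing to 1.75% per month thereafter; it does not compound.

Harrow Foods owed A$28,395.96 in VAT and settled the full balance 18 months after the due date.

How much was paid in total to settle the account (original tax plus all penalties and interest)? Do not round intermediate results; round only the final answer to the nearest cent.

A$43,888.15

Penalty, months 1–2: 2 × 0.75% × A$28,395.96 = A$425.94…
Penalty, months 3–18: 16 × 1.75% × A$28,395.96 = A$7,950.87…
Interest: A$28,395.96 × ((1 + 0.0125)^18 − 1) = A$28,395.96 × 0.2505774… = A$7,115.3857…
Total = A$28,395.96 + A$8,376.8082 + A$7,115.3857… = A$43,888.15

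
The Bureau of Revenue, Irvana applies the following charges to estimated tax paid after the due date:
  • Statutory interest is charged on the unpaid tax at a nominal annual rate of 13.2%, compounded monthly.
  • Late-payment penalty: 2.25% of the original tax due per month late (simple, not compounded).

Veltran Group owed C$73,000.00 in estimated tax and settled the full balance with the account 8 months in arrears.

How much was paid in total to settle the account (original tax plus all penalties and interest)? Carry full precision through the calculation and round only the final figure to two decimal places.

Late-payment penalty: 8 × 2.25% × C$73,000.00 = C$13,140.00
Interest (13.2%/yr ÷ 12 = 1.1%/month): C$73,000.00 × ((1 + 0.011)^8 − 1) = C$6,676.8406…
Total = C$73,000.00 + C$13,140.0000 + C$6,676.8406… = C$92,816.84

C$92,816.84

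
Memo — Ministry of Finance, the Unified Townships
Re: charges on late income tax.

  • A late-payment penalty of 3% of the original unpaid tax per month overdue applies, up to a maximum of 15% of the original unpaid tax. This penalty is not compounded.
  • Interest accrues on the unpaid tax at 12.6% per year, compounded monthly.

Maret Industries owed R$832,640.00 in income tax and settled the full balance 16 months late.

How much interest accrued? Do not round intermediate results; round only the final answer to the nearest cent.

Interest (12.6%/yr ÷ 12 = 1.05%/month): R$832,640.00 × ((1 + 0.0105)^16 − 1) = R$151,458.0158…

R$151,458.02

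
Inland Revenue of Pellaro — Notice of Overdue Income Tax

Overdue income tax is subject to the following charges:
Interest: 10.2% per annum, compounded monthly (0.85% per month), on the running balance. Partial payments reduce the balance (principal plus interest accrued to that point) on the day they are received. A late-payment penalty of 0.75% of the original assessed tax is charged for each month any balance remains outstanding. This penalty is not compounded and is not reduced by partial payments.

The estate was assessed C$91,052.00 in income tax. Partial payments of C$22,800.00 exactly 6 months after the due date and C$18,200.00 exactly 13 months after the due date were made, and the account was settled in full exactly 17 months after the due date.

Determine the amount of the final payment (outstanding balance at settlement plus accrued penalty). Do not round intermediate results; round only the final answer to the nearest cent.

Balance at month 6: C$91,052.0000 × (1 + 0.0085)^6 = C$95,795.4551…
After C$22,800.00 payment: C$95,795.4551… − C$22,800.00 = C$72,995.4551…
Balance at month 13: C$72,995.4551… × (1 + 0.0085)^7 = C$77,451.0194…
After C$18,200.00 payment: C$77,451.0194… − C$18,200.00 = C$59,251.0194…
Balance at month 17: C$59,251.0194… × (1 + 0.0085)^4 = C$61,291.3853…
Penalty: 17 × 0.75% × C$91,052.00 = C$11,609.13
Final settlement = outstanding balance + penalty = C$61,291.3853… + C$11,609.13 = C$72,900.52

C$72,900.52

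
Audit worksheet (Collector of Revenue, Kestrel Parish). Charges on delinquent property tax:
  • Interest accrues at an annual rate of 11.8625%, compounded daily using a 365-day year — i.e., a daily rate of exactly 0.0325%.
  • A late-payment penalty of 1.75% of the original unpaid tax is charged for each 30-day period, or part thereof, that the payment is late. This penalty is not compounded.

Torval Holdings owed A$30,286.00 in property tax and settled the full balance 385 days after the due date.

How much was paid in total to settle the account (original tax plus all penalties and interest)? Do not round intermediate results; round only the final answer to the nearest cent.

A$41,212.19

Penalty periods: ⌈385/30⌉ = 13; penalty = 13 × 1.75% × A$30,286.00 = A$6,890.07…
Interest: A$30,286.00 × ((1 + 0.000325)^385 − 1) = A$30,286.00 × 0.13326707… = A$4,036.1264…
Total = A$30,286.00 + A$6,890.0650 + A$4,036.1264… = A$41,212.19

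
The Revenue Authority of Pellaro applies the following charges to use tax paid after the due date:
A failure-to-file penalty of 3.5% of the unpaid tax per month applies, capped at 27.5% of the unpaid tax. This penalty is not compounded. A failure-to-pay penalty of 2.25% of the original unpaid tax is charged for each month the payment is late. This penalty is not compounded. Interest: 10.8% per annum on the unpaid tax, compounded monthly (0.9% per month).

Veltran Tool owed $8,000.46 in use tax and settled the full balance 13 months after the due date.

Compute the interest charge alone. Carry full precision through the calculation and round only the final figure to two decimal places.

Interest: $8,000.46 × ((1 + 0.009)^13 − 1) = $8,000.46 × 0.1235313… = $988.3069…

$988.31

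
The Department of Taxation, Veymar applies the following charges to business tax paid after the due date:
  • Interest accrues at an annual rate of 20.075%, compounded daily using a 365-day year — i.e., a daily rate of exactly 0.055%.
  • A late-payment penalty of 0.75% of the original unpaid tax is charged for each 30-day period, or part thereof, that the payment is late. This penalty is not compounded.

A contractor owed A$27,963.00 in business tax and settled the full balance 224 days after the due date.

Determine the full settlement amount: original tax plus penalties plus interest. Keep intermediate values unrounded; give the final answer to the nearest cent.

A$33,305.96

Penalty periods: ⌈224/30⌉ = 8; penalty = 8 × 0.75% × A$27,963.00 = A$1,677.78
Interest: A$27,963.00 × ((1 + 0.00055)^224 − 1) = A$27,963.00 × 0.13107231… = A$3,665.1751…
Total = A$27,963.00 + A$1,677.7800 + A$3,665.1751… = A$33,305.96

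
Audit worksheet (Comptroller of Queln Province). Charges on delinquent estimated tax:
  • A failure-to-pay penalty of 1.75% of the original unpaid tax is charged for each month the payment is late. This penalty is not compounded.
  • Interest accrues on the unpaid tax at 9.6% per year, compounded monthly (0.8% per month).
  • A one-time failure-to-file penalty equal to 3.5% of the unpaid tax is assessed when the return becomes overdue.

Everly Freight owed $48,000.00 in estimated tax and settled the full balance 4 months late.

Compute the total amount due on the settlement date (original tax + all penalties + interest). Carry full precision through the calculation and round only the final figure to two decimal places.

Failure-to-file penalty: 3.5% × $48,000.00 = $1,680.00
Failure-to-pay penalty: 4 × 1.75% × $48,000.00 = $3,360.00
Interest: $48,000.00 × ((1 + 0.008)^4 − 1) = $48,000.00 × 0.0323861… = $1,554.5305…
Total = $48,000.00 + $5,040.0000 + $1,554.5305… = $54,594.53

$54,594.53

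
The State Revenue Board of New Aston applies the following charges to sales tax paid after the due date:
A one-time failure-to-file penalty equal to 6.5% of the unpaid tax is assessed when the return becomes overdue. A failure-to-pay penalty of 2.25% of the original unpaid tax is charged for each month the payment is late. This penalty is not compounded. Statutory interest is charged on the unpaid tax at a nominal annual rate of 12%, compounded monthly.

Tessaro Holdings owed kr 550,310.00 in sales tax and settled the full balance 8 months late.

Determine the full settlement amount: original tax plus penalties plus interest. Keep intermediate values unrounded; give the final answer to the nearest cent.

kr 730,732.82

Failure-to-file penalty: 6.5% × kr 550,310.00 = kr 35,770.15
Failure-to-pay penalty: 8 × 2.25% × kr 550,310.00 = kr 99,055.80
Interest (12%/yr ÷ 12 = 1%/month): kr 550,310.00 × ((1 + 0.01)^8 − 1) = kr 45,596.8737…
Total = kr 550,310.00 + kr 134,825.9500 + kr 45,596.8737… = kr 730,732.82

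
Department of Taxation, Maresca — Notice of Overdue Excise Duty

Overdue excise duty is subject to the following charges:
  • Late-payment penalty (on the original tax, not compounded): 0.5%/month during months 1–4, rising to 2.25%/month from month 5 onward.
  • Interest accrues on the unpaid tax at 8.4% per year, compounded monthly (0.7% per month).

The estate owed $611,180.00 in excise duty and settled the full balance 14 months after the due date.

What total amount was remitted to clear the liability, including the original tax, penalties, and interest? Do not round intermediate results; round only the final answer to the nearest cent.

Penalty, months 1–4: 4 × 0.5% × $611,180.00 = $12,223.60
Penalty, months 5–14: 10 × 2.25% × $611,180.00 = $137,515.50
Interest: $611,180.00 × ((1 + 0.007)^14 − 1) = $611,180.00 × 0.1025863… = $62,698.6884…
Total = $611,180.00 + $149,739.1000 + $62,698.6884… = $823,617.79

$823,617.79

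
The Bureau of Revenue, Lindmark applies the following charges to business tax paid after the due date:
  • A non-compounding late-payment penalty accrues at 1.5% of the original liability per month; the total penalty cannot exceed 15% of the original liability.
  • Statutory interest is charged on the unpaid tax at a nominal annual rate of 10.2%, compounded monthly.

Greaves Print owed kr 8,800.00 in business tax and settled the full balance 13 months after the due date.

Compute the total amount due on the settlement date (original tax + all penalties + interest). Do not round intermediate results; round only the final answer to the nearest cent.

Penalty (uncapped): 13 × 1.5% × kr 8,800.00 = kr 1,716.00; cap = 15% × kr 8,800.00 = kr 1,320.00 → penalty = kr 1,320.00
Interest (10.2%/yr ÷ 12 = 0.85%/month): kr 8,800.00 × ((1 + 0.0085)^13 − 1) = kr 1,023.5714…
Total = kr 8,800.00 + kr 1,320.0000 + kr 1,023.5714… = kr 11,143.57

kr 11,143.57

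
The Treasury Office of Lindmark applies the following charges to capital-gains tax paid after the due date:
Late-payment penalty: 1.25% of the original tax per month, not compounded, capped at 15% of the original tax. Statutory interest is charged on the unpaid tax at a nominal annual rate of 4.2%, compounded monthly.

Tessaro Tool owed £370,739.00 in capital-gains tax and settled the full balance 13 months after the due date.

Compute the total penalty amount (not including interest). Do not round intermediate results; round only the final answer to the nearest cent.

£55,610.85

Penalty (uncapped): 13 × 1.25% × £370,739.00 = £60,245.09…; cap = 15% × £370,739.00 = £55,610.85 → penalty = £55,610.85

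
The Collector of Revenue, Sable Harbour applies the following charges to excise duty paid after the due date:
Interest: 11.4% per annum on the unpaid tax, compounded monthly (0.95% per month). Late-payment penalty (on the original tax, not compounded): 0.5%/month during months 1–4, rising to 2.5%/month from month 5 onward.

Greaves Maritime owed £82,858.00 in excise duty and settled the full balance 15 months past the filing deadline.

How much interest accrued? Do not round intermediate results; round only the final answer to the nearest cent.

Interest: £82,858.00 × ((1 + 0.0095)^15 − 1) = £82,858.00 × 0.1523777… = £12,625.7123…

£12,625.71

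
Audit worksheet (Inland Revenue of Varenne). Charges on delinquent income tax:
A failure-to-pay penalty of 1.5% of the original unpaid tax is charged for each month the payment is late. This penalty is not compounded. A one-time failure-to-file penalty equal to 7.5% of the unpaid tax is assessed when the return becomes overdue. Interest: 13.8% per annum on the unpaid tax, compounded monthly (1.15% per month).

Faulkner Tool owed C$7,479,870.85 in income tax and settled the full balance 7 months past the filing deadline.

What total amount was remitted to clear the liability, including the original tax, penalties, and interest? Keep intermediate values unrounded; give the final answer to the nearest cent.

Failure-to-file penalty: 7.5% × C$7,479,870.85 = C$560,990.31…
Failure-to-pay penalty: 7 × 1.5% × C$7,479,870.85 = C$785,386.44…
Interest: C$7,479,870.85 × ((1 + 0.0115)^7 − 1) = C$7,479,870.85 × 0.0833311… = C$623,305.8435…
Total = C$7,479,870.85 + C$1,346,376.7530 + C$623,305.8435… = C$9,449,553.45

C$9,449,553.45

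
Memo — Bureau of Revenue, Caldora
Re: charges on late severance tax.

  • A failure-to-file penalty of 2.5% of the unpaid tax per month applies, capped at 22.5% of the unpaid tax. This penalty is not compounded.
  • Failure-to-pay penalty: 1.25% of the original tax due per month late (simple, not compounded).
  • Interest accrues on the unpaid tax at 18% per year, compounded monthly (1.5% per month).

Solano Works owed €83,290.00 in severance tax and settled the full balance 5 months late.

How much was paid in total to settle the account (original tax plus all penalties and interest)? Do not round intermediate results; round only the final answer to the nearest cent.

Failure-to-file: 5 × 2.5% × €83,290.00 = €10,411.25 (under the 22.5% cap)
Failure-to-pay penalty = 1.25% × €83,290.00 × 5 mo = €5,205.63…
Interest: €83,290.00 × ((1 + 0.015)^5 − 1) = €83,290.00 × 0.0772840… = €6,436.9847…
Total = €83,290.00 + €15,616.8750 + €6,436.9847… = €105,343.86

€105,343.86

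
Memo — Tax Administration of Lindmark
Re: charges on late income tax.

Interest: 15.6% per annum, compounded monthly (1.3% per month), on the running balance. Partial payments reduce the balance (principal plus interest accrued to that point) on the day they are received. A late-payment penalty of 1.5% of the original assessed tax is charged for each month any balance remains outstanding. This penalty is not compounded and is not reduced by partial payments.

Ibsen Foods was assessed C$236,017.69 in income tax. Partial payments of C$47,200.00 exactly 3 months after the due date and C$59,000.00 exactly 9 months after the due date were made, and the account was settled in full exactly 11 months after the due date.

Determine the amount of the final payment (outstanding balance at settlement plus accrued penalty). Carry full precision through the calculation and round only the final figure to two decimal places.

C$198,110.72

Balance at month 3: C$236,017.6900 × (1 + 0.013)^3 = C$245,342.5594…
After C$47,200.00 payment: C$245,342.5594… − C$47,200.00 = C$198,142.5594…
Balance at month 9: C$198,142.5594… × (1 + 0.013)^6 = C$214,108.7621…
After C$59,000.00 payment: C$214,108.7621… − C$59,000.00 = C$155,108.7621…
Balance at month 11: C$155,108.7621… × (1 + 0.013)^2 = C$159,167.8033…
Penalty: 11 × 1.5% × C$236,017.69 = C$38,942.92…
Final settlement = outstanding balance + penalty = C$159,167.8033… + C$38,942.92… = C$198,110.72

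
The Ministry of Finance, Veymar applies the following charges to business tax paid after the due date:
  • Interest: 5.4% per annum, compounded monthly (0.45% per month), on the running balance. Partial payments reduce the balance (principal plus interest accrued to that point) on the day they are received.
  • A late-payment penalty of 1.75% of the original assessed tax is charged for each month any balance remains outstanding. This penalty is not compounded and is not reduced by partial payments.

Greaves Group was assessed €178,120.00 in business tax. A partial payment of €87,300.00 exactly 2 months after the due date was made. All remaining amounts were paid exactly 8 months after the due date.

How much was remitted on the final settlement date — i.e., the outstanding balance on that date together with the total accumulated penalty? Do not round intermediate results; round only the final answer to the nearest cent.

Balance at month 2: €178,120.0000 × (1 + 0.0045)^2 = €179,726.6869…
After €87,300.00 payment: €179,726.6869… − €87,300.00 = €92,426.6869…
Balance at month 8: €92,426.6869… × (1 + 0.0045)^6 = €94,950.4511…
Penalty: 8 × 1.75% × €178,120.00 = €24,936.80
Final settlement = outstanding balance + penalty = €94,950.4511… + €24,936.80 = €119,887.25

€119,887.25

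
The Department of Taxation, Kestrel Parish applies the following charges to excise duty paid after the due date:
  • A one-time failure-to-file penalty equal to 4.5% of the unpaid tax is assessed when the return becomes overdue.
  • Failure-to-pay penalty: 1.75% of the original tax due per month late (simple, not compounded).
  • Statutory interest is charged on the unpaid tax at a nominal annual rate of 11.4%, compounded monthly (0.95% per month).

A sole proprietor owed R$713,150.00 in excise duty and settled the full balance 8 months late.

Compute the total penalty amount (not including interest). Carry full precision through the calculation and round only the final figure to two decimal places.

Failure-to-file penalty: 4.5% × R$713,150.00 = R$32,091.75
Failure-to-pay penalty: 8 × 1.75% × R$713,150.00 = R$99,841.00
Total penalty = R$32,091.75 + R$99,841.00 = R$131,932.75

R$131,932.75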